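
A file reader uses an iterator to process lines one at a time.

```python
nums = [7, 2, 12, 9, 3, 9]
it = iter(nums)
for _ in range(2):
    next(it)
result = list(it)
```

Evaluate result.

Step 1: Create iterator over [7, 2, 12, 9, 3, 9].
Step 2: Advance 2 positions (consuming [7, 2]).
Step 3: list() collects remaining elements: [12, 9, 3, 9].
Therefore result = [12, 9, 3, 9].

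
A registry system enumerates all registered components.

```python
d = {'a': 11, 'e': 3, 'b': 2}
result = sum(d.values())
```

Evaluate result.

Step 1: d.values() = [11, 3, 2].
Step 2: sum = 16.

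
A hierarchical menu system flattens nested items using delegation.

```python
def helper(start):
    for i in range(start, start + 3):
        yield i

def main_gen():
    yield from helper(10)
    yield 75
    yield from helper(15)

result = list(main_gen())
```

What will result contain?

Step 1: main_gen() delegates to helper(10):
  yield 10
  yield 11
  yield 12
Step 2: yield 75
Step 3: Delegates to helper(15):
  yield 15
  yield 16
  yield 17
Therefore result = [10, 11, 12, 75, 15, 16, 17].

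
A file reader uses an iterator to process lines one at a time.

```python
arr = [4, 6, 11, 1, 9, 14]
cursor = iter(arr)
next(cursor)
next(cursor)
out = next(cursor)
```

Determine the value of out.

Step 1: Create iterator over [4, 6, 11, 1, 9, 14].
Step 2: next() consumes 4.
Step 3: next() consumes 6.
Step 4: next() returns 11.
Therefore out = 11.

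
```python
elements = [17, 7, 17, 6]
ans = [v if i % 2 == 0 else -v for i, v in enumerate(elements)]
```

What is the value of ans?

Step 1: For each (i, v), keep v if i is even, negate if odd:
  i=0 (even): keep 17
  i=1 (odd): negate to -7
  i=2 (even): keep 17
  i=3 (odd): negate to -6
Therefore ans = [17, -7, 17, -6].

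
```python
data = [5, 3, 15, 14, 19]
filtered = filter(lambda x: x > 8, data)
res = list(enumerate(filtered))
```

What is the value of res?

Step 1: Filter [5, 3, 15, 14, 19] for > 8: [15, 14, 19].
Step 2: enumerate re-indexes from 0: [(0, 15), (1, 14), (2, 19)].
Therefore res = [(0, 15), (1, 14), (2, 19)].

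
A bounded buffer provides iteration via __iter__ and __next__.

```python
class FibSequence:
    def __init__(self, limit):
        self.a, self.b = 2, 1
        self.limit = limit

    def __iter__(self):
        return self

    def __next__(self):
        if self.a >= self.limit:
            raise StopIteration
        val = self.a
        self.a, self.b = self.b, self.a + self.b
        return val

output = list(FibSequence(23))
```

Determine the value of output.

Step 1: Fibonacci-like sequence (a=2, b=1) until >= 23:
  Yield 2, then a,b = 1,3
  Yield 1, then a,b = 3,4
  Yield 3, then a,b = 4,7
  Yield 4, then a,b = 7,11
  Yield 7, then a,b = 11,18
  Yield 11, then a,b = 18,29
  Yield 18, then a,b = 29,47
Step 2: 29 >= 23, stop.
Therefore output = [2, 1, 3, 4, 7, 11, 18].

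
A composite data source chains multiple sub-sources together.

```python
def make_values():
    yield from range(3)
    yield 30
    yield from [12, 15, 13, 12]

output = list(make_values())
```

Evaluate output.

Step 1: Trace yields in order:
  yield 0
  yield 1
  yield 2
  yield 30
  yield 12
  yield 15
  yield 13
  yield 12
Therefore output = [0, 1, 2, 30, 12, 15, 13, 12].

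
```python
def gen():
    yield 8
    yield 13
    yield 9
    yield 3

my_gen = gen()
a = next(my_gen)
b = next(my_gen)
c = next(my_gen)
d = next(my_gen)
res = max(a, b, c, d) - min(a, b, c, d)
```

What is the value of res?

Step 1: Create generator and consume all values:
  a = next(my_gen) = 8
  b = next(my_gen) = 13
  c = next(my_gen) = 9
  d = next(my_gen) = 3
Step 2: max = 13, min = 3, res = 13 - 3 = 10.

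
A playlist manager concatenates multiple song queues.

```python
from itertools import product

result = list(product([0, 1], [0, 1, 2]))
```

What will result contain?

Step 1: product([0, 1], [0, 1, 2]) gives all pairs:
  (0, 0)
  (0, 1)
  (0, 2)
  (1, 0)
  (1, 1)
  (1, 2)
Therefore result = [(0, 0), (0, 1), (0, 2), (1, 0), (1, 1), (1, 2)].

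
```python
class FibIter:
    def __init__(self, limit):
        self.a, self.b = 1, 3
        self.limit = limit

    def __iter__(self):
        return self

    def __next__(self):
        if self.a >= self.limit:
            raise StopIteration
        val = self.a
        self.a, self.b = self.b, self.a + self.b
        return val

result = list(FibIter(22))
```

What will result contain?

Step 1: Fibonacci-like sequence (a=1, b=3) until >= 22:
  Yield 1, then a,b = 3,4
  Yield 3, then a,b = 4,7
  Yield 4, then a,b = 7,11
  Yield 7, then a,b = 11,18
  Yield 11, then a,b = 18,29
  Yield 18, then a,b = 29,47
Step 2: 29 >= 22, stop.
Therefore result = [1, 3, 4, 7, 11, 18].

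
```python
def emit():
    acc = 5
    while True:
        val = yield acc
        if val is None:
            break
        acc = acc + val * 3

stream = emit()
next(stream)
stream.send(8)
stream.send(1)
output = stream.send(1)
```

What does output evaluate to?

Step 1: next() -> yield acc=5.
Step 2: send(8) -> val=8, acc = 5 + 8*3 = 29, yield 29.
Step 3: send(1) -> val=1, acc = 29 + 1*3 = 32, yield 32.
Step 4: send(1) -> val=1, acc = 32 + 1*3 = 35, yield 35.
Therefore output = 35.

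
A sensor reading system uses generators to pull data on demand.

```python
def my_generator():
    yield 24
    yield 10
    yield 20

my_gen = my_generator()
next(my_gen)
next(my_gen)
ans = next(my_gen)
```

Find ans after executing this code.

Step 1: my_generator() creates a generator.
Step 2: next(my_gen) yields 24 (consumed and discarded).
Step 3: next(my_gen) yields 10 (consumed and discarded).
Step 4: next(my_gen) yields 20, assigned to ans.
Therefore ans = 20.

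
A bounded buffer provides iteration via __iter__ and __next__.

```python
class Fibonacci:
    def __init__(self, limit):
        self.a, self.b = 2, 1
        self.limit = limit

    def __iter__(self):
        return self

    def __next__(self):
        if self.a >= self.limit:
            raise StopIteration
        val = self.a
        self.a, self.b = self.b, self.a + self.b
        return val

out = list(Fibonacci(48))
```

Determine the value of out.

Step 1: Fibonacci-like sequence (a=2, b=1) until >= 48:
  Yield 2, then a,b = 1,3
  Yield 1, then a,b = 3,4
  Yield 3, then a,b = 4,7
  Yield 4, then a,b = 7,11
  Yield 7, then a,b = 11,18
  Yield 11, then a,b = 18,29
  Yield 18, then a,b = 29,47
  Yield 29, then a,b = 47,76
  Yield 47, then a,b = 76,123
Step 2: 76 >= 48, stop.
Therefore out = [2, 1, 3, 4, 7, 11, 18, 29, 47].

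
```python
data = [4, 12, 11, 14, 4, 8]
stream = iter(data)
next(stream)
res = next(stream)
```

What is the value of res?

Step 1: Create iterator over [4, 12, 11, 14, 4, 8].
Step 2: next() consumes 4.
Step 3: next() returns 12.
Therefore res = 12.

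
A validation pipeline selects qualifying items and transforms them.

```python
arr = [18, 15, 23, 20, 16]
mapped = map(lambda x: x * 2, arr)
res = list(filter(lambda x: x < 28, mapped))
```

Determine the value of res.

Step 1: Map x * 2:
  18 -> 36
  15 -> 30
  23 -> 46
  20 -> 40
  16 -> 32
Step 2: Filter for < 28:
  36: removed
  30: removed
  46: removed
  40: removed
  32: removed
Therefore res = [].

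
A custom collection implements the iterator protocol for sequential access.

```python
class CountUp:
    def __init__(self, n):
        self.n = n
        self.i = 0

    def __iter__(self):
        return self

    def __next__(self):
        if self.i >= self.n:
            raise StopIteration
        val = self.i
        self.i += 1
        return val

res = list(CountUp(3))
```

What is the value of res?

Step 1: CountUp(3) creates an iterator counting 0 to 2.
Step 2: list() consumes all values: [0, 1, 2].
Therefore res = [0, 1, 2].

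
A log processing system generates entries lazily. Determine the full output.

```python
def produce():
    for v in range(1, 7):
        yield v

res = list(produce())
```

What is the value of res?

Step 1: The generator yields each value from range(1, 7).
Step 2: list() consumes all yields: [1, 2, 3, 4, 5, 6].
Therefore res = [1, 2, 3, 4, 5, 6].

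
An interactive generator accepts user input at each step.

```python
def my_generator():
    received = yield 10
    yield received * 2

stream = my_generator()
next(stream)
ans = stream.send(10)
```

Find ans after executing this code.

Step 1: next(stream) advances to first yield, producing 10.
Step 2: send(10) resumes, received = 10.
Step 3: yield received * 2 = 10 * 2 = 20.
Therefore ans = 20.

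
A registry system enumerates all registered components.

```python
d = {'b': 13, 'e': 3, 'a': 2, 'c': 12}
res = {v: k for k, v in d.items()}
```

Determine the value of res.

Step 1: Invert dict (swap keys and values):
  'b': 13 -> 13: 'b'
  'e': 3 -> 3: 'e'
  'a': 2 -> 2: 'a'
  'c': 12 -> 12: 'c'
Therefore res = {13: 'b', 3: 'e', 2: 'a', 12: 'c'}.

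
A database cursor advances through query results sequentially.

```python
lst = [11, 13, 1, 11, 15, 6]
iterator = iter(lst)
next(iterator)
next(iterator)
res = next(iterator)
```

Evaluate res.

Step 1: Create iterator over [11, 13, 1, 11, 15, 6].
Step 2: next() consumes 11.
Step 3: next() consumes 13.
Step 4: next() returns 1.
Therefore res = 1.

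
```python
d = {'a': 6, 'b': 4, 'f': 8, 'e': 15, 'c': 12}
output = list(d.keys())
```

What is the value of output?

Step 1: d.keys() returns the dictionary keys in insertion order.
Therefore output = ['a', 'b', 'f', 'e', 'c'].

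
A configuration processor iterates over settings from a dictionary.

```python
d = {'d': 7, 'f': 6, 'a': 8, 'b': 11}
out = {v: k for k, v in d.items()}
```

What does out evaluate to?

Step 1: Invert dict (swap keys and values):
  'd': 7 -> 7: 'd'
  'f': 6 -> 6: 'f'
  'a': 8 -> 8: 'a'
  'b': 11 -> 11: 'b'
Therefore out = {7: 'd', 6: 'f', 8: 'a', 11: 'b'}.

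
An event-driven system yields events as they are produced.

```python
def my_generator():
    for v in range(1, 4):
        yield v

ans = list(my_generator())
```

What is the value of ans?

Step 1: The generator yields each value from range(1, 4).
Step 2: list() consumes all yields: [1, 2, 3].
Therefore ans = [1, 2, 3].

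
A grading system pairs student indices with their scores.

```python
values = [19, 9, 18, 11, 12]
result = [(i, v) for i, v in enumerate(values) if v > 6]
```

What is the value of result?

Step 1: Filter enumerate([19, 9, 18, 11, 12]) keeping v > 6:
  (0, 19): 19 > 6, included
  (1, 9): 9 > 6, included
  (2, 18): 18 > 6, included
  (3, 11): 11 > 6, included
  (4, 12): 12 > 6, included
Therefore result = [(0, 19), (1, 9), (2, 18), (3, 11), (4, 12)].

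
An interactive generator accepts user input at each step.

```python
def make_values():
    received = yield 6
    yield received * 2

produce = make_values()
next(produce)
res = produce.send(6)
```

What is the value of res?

Step 1: next(produce) advances to first yield, producing 6.
Step 2: send(6) resumes, received = 6.
Step 3: yield received * 2 = 6 * 2 = 12.
Therefore res = 12.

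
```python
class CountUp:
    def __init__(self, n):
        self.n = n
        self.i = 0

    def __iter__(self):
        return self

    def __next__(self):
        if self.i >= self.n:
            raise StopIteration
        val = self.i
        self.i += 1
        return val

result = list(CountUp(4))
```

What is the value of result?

Step 1: CountUp(4) creates an iterator counting 0 to 3.
Step 2: list() consumes all values: [0, 1, 2, 3].
Therefore result = [0, 1, 2, 3].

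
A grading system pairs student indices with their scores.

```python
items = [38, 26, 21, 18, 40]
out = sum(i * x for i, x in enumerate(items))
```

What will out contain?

Step 1: Compute i * x for each (i, x) in enumerate([38, 26, 21, 18, 40]):
  i=0, x=38: 0*38 = 0
  i=1, x=26: 1*26 = 26
  i=2, x=21: 2*21 = 42
  i=3, x=18: 3*18 = 54
  i=4, x=40: 4*40 = 160
Step 2: sum = 0 + 26 + 42 + 54 + 160 = 282.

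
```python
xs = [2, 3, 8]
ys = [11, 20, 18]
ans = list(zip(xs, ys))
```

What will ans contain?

Step 1: zip pairs elements at same index:
  Index 0: (2, 11)
  Index 1: (3, 20)
  Index 2: (8, 18)
Therefore ans = [(2, 11), (3, 20), (8, 18)].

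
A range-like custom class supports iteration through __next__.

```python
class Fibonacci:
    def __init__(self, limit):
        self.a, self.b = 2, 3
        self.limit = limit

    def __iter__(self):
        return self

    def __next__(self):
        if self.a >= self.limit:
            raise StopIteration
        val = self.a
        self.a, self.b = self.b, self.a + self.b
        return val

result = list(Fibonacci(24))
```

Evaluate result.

Step 1: Fibonacci-like sequence (a=2, b=3) until >= 24:
  Yield 2, then a,b = 3,5
  Yield 3, then a,b = 5,8
  Yield 5, then a,b = 8,13
  Yield 8, then a,b = 13,21
  Yield 13, then a,b = 21,34
  Yield 21, then a,b = 34,55
Step 2: 34 >= 24, stop.
Therefore result = [2, 3, 5, 8, 13, 21].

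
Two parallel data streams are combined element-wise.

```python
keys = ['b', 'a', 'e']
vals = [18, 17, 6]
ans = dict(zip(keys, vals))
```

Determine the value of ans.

Step 1: zip pairs keys with values:
  'b' -> 18
  'a' -> 17
  'e' -> 6
Therefore ans = {'b': 18, 'a': 17, 'e': 6}.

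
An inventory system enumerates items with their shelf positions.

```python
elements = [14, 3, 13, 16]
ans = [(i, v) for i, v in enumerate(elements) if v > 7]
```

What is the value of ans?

Step 1: Filter enumerate([14, 3, 13, 16]) keeping v > 7:
  (0, 14): 14 > 7, included
  (1, 3): 3 <= 7, excluded
  (2, 13): 13 > 7, included
  (3, 16): 16 > 7, included
Therefore ans = [(0, 14), (2, 13), (3, 16)].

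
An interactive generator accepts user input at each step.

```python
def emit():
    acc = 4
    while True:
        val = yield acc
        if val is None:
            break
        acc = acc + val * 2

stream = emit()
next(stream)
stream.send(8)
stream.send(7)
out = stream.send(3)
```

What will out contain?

Step 1: next() -> yield acc=4.
Step 2: send(8) -> val=8, acc = 4 + 8*2 = 20, yield 20.
Step 3: send(7) -> val=7, acc = 20 + 7*2 = 34, yield 34.
Step 4: send(3) -> val=3, acc = 34 + 3*2 = 40, yield 40.
Therefore out = 40.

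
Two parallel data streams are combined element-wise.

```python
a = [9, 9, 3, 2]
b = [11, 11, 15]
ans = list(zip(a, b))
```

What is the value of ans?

Step 1: zip stops at shortest (len(a)=4, len(b)=3):
  Index 0: (9, 11)
  Index 1: (9, 11)
  Index 2: (3, 15)
Step 2: Last element of a (2) has no pair, dropped.
Therefore ans = [(9, 11), (9, 11), (3, 15)].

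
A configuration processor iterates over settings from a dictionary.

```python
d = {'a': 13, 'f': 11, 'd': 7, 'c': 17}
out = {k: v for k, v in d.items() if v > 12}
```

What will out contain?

Step 1: Filter items where value > 12:
  'a': 13 > 12: kept
  'f': 11 <= 12: removed
  'd': 7 <= 12: removed
  'c': 17 > 12: kept
Therefore out = {'a': 13, 'c': 17}.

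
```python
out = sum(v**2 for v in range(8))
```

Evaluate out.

Step 1: Compute v**2 for each v in range(8):
  v=0: 0**2 = 0
  v=1: 1**2 = 1
  v=2: 2**2 = 4
  v=3: 3**2 = 9
  v=4: 4**2 = 16
  v=5: 5**2 = 25
  v=6: 6**2 = 36
  v=7: 7**2 = 49
Step 2: sum = 0 + 1 + 4 + 9 + 16 + 25 + 36 + 49 = 140.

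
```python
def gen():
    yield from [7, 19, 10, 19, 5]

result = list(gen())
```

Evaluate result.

Step 1: yield from delegates to the iterable, yielding each element.
Step 2: Collected values: [7, 19, 10, 19, 5].
Therefore result = [7, 19, 10, 19, 5].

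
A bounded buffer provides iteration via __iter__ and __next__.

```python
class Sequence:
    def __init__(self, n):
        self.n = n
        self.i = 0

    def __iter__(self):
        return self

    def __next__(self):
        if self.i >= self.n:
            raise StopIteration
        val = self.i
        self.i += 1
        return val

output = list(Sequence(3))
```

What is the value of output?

Step 1: Sequence(3) creates an iterator counting 0 to 2.
Step 2: list() consumes all values: [0, 1, 2].
Therefore output = [0, 1, 2].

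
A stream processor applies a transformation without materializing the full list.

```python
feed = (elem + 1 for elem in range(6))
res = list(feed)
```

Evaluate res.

Step 1: For each elem in range(6), compute elem+1:
  elem=0: 0+1 = 1
  elem=1: 1+1 = 2
  elem=2: 2+1 = 3
  elem=3: 3+1 = 4
  elem=4: 4+1 = 5
  elem=5: 5+1 = 6
Therefore res = [1, 2, 3, 4, 5, 6].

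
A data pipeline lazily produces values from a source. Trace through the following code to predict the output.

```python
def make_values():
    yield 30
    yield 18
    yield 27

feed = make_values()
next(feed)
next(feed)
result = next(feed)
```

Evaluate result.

Step 1: make_values() creates a generator.
Step 2: next(feed) yields 30 (consumed and discarded).
Step 3: next(feed) yields 18 (consumed and discarded).
Step 4: next(feed) yields 27, assigned to result.
Therefore result = 27.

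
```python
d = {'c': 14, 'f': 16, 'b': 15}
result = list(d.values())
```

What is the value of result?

Step 1: d.values() returns the dictionary values in insertion order.
Therefore result = [14, 16, 15].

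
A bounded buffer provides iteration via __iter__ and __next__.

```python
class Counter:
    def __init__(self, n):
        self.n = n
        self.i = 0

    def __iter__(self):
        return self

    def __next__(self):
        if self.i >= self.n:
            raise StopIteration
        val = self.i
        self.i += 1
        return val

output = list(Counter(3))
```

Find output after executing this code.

Step 1: Counter(3) creates an iterator counting 0 to 2.
Step 2: list() consumes all values: [0, 1, 2].
Therefore output = [0, 1, 2].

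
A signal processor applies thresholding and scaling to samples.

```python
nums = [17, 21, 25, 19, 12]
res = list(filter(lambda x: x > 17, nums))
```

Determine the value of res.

Step 1: Filter elements > 17:
  17: removed
  21: kept
  25: kept
  19: kept
  12: removed
Therefore res = [21, 25, 19].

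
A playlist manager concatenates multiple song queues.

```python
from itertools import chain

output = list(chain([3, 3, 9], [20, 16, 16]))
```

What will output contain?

Step 1: chain() concatenates iterables: [3, 3, 9] + [20, 16, 16].
Therefore output = [3, 3, 9, 20, 16, 16].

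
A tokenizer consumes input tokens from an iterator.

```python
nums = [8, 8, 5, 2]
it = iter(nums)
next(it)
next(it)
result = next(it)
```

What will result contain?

Step 1: Create iterator over [8, 8, 5, 2].
Step 2: next() consumes 8.
Step 3: next() consumes 8.
Step 4: next() returns 5.
Therefore result = 5.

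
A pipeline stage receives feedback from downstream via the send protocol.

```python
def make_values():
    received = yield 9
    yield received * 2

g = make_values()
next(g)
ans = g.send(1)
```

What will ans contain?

Step 1: next(g) advances to first yield, producing 9.
Step 2: send(1) resumes, received = 1.
Step 3: yield received * 2 = 1 * 2 = 2.
Therefore ans = 2.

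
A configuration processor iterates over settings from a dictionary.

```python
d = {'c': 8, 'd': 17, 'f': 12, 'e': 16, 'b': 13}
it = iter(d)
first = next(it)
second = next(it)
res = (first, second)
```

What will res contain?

Step 1: iter(d) iterates over keys: ['c', 'd', 'f', 'e', 'b'].
Step 2: first = next(it) = 'c', second = next(it) = 'd'.
Therefore res = ('c', 'd').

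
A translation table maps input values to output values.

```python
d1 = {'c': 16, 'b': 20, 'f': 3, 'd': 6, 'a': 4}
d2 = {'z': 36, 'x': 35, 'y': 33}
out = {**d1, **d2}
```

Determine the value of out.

Step 1: Merge d1 and d2 (d2 values override on key conflicts).
Step 2: d1 has keys ['c', 'b', 'f', 'd', 'a'], d2 has keys ['z', 'x', 'y'].
Therefore out = {'c': 16, 'b': 20, 'f': 3, 'd': 6, 'a': 4, 'z': 36, 'x': 35, 'y': 33}.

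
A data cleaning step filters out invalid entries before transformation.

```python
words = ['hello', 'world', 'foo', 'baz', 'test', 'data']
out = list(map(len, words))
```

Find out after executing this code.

Step 1: Map len() to each word:
  'hello' -> 5
  'world' -> 5
  'foo' -> 3
  'baz' -> 3
  'test' -> 4
  'data' -> 4
Therefore out = [5, 5, 3, 3, 4, 4].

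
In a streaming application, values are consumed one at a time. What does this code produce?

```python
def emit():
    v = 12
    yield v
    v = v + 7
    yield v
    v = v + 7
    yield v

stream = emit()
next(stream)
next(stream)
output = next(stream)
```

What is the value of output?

Step 1: Trace through generator execution:
  Yield 1: v starts at 12, yield 12
  Yield 2: v = 12 + 7 = 19, yield 19
  Yield 3: v = 19 + 7 = 26, yield 26
Step 2: First next() gets 12, second next() gets the second value, third next() yields 26.
Therefore output = 26.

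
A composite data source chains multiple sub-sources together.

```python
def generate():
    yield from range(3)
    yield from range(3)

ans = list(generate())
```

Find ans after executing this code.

Step 1: Trace yields in order:
  yield 0
  yield 1
  yield 2
  yield 0
  yield 1
  yield 2
Therefore ans = [0, 1, 2, 0, 1, 2].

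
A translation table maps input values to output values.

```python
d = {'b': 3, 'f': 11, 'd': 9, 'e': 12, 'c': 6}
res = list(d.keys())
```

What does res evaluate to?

Step 1: d.keys() returns the dictionary keys in insertion order.
Therefore res = ['b', 'f', 'd', 'e', 'c'].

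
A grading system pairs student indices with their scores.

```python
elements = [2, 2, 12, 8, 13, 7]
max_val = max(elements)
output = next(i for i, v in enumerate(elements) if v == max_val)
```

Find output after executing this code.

Step 1: max([2, 2, 12, 8, 13, 7]) = 13.
Step 2: Find first index where value == 13:
  Index 0: 2 != 13
  Index 1: 2 != 13
  Index 2: 12 != 13
  Index 3: 8 != 13
  Index 4: 13 == 13, found!
Therefore output = 4.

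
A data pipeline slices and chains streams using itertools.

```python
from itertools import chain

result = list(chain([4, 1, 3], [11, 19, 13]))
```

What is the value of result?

Step 1: chain() concatenates iterables: [4, 1, 3] + [11, 19, 13].
Therefore result = [4, 1, 3, 11, 19, 13].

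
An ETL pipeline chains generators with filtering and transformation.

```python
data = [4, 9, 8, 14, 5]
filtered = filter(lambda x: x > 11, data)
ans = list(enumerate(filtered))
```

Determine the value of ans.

Step 1: Filter [4, 9, 8, 14, 5] for > 11: [14].
Step 2: enumerate re-indexes from 0: [(0, 14)].
Therefore ans = [(0, 14)].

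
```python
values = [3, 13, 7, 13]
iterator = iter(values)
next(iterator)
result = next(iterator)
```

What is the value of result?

Step 1: Create iterator over [3, 13, 7, 13].
Step 2: next() consumes 3.
Step 3: next() returns 13.
Therefore result = 13.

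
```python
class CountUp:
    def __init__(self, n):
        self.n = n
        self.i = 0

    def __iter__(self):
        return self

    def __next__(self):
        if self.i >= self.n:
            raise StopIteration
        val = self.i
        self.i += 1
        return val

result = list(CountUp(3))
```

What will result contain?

Step 1: CountUp(3) creates an iterator counting 0 to 2.
Step 2: list() consumes all values: [0, 1, 2].
Therefore result = [0, 1, 2].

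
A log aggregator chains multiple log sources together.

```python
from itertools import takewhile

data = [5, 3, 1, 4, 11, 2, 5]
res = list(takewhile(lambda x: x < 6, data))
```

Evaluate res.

Step 1: takewhile stops at first element >= 6:
  5 < 6: take
  3 < 6: take
  1 < 6: take
  4 < 6: take
  11 >= 6: stop
Therefore res = [5, 3, 1, 4].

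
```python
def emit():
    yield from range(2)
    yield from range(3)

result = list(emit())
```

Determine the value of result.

Step 1: Trace yields in order:
  yield 0
  yield 1
  yield 0
  yield 1
  yield 2
Therefore result = [0, 1, 0, 1, 2].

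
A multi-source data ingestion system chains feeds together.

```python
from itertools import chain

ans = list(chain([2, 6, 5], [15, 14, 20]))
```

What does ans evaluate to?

Step 1: chain() concatenates iterables: [2, 6, 5] + [15, 14, 20].
Therefore ans = [2, 6, 5, 15, 14, 20].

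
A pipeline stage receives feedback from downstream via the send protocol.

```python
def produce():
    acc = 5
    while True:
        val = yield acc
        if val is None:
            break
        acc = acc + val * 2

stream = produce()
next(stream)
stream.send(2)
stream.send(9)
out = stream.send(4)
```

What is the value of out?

Step 1: next() -> yield acc=5.
Step 2: send(2) -> val=2, acc = 5 + 2*2 = 9, yield 9.
Step 3: send(9) -> val=9, acc = 9 + 9*2 = 27, yield 27.
Step 4: send(4) -> val=4, acc = 27 + 4*2 = 35, yield 35.
Therefore out = 35.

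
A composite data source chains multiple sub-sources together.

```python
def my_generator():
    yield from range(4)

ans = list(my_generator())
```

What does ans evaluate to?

Step 1: yield from delegates to the iterable, yielding each element.
Step 2: Collected values: [0, 1, 2, 3].
Therefore ans = [0, 1, 2, 3].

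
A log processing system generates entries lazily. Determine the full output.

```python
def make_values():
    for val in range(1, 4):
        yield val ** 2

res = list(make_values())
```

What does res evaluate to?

Step 1: For each val in range(1, 4), yield val**2:
  val=1: yield 1**2 = 1
  val=2: yield 2**2 = 4
  val=3: yield 3**2 = 9
Therefore res = [1, 4, 9].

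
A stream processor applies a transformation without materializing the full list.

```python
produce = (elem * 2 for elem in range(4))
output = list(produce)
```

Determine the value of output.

Step 1: For each elem in range(4), compute elem*2:
  elem=0: 0*2 = 0
  elem=1: 1*2 = 2
  elem=2: 2*2 = 4
  elem=3: 3*2 = 6
Therefore output = [0, 2, 4, 6].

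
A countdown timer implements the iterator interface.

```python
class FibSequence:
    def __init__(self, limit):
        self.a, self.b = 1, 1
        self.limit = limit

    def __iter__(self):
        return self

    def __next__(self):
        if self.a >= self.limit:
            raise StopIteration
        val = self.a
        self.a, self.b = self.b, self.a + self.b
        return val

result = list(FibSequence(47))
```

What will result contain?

Step 1: Fibonacci-like sequence (a=1, b=1) until >= 47:
  Yield 1, then a,b = 1,2
  Yield 1, then a,b = 2,3
  Yield 2, then a,b = 3,5
  Yield 3, then a,b = 5,8
  Yield 5, then a,b = 8,13
  Yield 8, then a,b = 13,21
  Yield 13, then a,b = 21,34
  Yield 21, then a,b = 34,55
  Yield 34, then a,b = 55,89
Step 2: 55 >= 47, stop.
Therefore result = [1, 1, 2, 3, 5, 8, 13, 21, 34].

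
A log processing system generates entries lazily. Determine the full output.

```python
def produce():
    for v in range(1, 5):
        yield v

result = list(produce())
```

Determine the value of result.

Step 1: The generator yields each value from range(1, 5).
Step 2: list() consumes all yields: [1, 2, 3, 4].
Therefore result = [1, 2, 3, 4].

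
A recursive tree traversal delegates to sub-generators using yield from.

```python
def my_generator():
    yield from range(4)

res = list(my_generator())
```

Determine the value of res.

Step 1: yield from delegates to the iterable, yielding each element.
Step 2: Collected values: [0, 1, 2, 3].
Therefore res = [0, 1, 2, 3].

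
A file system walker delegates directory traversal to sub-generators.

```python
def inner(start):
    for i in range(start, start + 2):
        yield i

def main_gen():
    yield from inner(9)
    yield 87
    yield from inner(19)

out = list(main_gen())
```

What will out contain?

Step 1: main_gen() delegates to inner(9):
  yield 9
  yield 10
Step 2: yield 87
Step 3: Delegates to inner(19):
  yield 19
  yield 20
Therefore out = [9, 10, 87, 19, 20].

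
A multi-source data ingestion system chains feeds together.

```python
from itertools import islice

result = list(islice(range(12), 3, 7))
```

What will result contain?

Step 1: islice(range(12), 3, 7) takes elements at indices [3, 7).
Step 2: Elements: [3, 4, 5, 6].
Therefore result = [3, 4, 5, 6].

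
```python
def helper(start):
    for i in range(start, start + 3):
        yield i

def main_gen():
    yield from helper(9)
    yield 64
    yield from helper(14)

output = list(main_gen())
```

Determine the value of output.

Step 1: main_gen() delegates to helper(9):
  yield 9
  yield 10
  yield 11
Step 2: yield 64
Step 3: Delegates to helper(14):
  yield 14
  yield 15
  yield 16
Therefore output = [9, 10, 11, 64, 14, 15, 16].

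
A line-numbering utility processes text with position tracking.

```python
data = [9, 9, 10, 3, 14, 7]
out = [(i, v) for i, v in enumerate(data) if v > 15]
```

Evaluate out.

Step 1: Filter enumerate([9, 9, 10, 3, 14, 7]) keeping v > 15:
  (0, 9): 9 <= 15, excluded
  (1, 9): 9 <= 15, excluded
  (2, 10): 10 <= 15, excluded
  (3, 3): 3 <= 15, excluded
  (4, 14): 14 <= 15, excluded
  (5, 7): 7 <= 15, excluded
Therefore out = [].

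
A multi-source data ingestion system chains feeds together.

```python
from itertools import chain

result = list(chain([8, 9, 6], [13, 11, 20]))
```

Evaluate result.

Step 1: chain() concatenates iterables: [8, 9, 6] + [13, 11, 20].
Therefore result = [8, 9, 6, 13, 11, 20].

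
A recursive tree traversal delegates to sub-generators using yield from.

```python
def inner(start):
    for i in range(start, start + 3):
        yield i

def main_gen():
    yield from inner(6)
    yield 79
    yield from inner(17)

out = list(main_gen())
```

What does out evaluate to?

Step 1: main_gen() delegates to inner(6):
  yield 6
  yield 7
  yield 8
Step 2: yield 79
Step 3: Delegates to inner(17):
  yield 17
  yield 18
  yield 19
Therefore out = [6, 7, 8, 79, 17, 18, 19].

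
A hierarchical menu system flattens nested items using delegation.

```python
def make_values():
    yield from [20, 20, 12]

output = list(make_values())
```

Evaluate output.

Step 1: yield from delegates to the iterable, yielding each element.
Step 2: Collected values: [20, 20, 12].
Therefore output = [20, 20, 12].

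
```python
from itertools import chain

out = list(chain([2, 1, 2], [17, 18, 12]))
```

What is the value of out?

Step 1: chain() concatenates iterables: [2, 1, 2] + [17, 18, 12].
Therefore out = [2, 1, 2, 17, 18, 12].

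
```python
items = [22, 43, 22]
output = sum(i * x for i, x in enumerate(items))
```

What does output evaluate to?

Step 1: Compute i * x for each (i, x) in enumerate([22, 43, 22]):
  i=0, x=22: 0*22 = 0
  i=1, x=43: 1*43 = 43
  i=2, x=22: 2*22 = 44
Step 2: sum = 0 + 43 + 44 = 87.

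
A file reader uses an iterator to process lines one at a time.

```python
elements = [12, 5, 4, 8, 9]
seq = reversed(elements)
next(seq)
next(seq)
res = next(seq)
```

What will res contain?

Step 1: reversed([12, 5, 4, 8, 9]) gives iterator: [9, 8, 4, 5, 12].
Step 2: First next() = 9, second next() = 8.
Step 3: Third next() = 4.
Therefore res = 4.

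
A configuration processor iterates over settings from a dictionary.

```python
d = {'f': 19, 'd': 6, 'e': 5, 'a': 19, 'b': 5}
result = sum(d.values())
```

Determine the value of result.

Step 1: d.values() = [19, 6, 5, 19, 5].
Step 2: sum = 54.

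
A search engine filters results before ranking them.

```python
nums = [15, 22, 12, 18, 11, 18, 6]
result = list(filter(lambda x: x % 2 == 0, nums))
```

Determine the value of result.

Step 1: Filter elements divisible by 2:
  15 % 2 = 1: removed
  22 % 2 = 0: kept
  12 % 2 = 0: kept
  18 % 2 = 0: kept
  11 % 2 = 1: removed
  18 % 2 = 0: kept
  6 % 2 = 0: kept
Therefore result = [22, 12, 18, 18, 6].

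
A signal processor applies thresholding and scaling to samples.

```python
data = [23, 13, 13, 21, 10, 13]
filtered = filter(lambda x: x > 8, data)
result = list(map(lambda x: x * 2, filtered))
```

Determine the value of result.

Step 1: Filter data for elements > 8:
  23: kept
  13: kept
  13: kept
  21: kept
  10: kept
  13: kept
Step 2: Map x * 2 on filtered [23, 13, 13, 21, 10, 13]:
  23 -> 46
  13 -> 26
  13 -> 26
  21 -> 42
  10 -> 20
  13 -> 26
Therefore result = [46, 26, 26, 42, 20, 26].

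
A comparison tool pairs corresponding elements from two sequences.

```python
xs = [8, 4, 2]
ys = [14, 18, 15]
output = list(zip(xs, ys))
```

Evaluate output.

Step 1: zip pairs elements at same index:
  Index 0: (8, 14)
  Index 1: (4, 18)
  Index 2: (2, 15)
Therefore output = [(8, 14), (4, 18), (2, 15)].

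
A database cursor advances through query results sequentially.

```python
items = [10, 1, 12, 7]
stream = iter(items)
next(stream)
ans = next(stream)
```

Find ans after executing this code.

Step 1: Create iterator over [10, 1, 12, 7].
Step 2: next() consumes 10.
Step 3: next() returns 1.
Therefore ans = 1.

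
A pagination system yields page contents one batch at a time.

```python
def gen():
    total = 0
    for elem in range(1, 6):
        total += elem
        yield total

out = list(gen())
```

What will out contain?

Step 1: Generator accumulates running sum:
  elem=1: total = 1, yield 1
  elem=2: total = 3, yield 3
  elem=3: total = 6, yield 6
  elem=4: total = 10, yield 10
  elem=5: total = 15, yield 15
Therefore out = [1, 3, 6, 10, 15].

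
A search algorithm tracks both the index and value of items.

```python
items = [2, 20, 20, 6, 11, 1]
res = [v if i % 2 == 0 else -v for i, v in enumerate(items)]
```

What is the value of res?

Step 1: For each (i, v), keep v if i is even, negate if odd:
  i=0 (even): keep 2
  i=1 (odd): negate to -20
  i=2 (even): keep 20
  i=3 (odd): negate to -6
  i=4 (even): keep 11
  i=5 (odd): negate to -1
Therefore res = [2, -20, 20, -6, 11, -1].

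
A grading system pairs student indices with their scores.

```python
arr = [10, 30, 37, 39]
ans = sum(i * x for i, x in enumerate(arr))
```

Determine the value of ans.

Step 1: Compute i * x for each (i, x) in enumerate([10, 30, 37, 39]):
  i=0, x=10: 0*10 = 0
  i=1, x=30: 1*30 = 30
  i=2, x=37: 2*37 = 74
  i=3, x=39: 3*39 = 117
Step 2: sum = 0 + 30 + 74 + 117 = 221.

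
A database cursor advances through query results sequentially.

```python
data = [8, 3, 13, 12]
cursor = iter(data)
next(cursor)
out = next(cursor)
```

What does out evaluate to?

Step 1: Create iterator over [8, 3, 13, 12].
Step 2: next() consumes 8.
Step 3: next() returns 3.
Therefore out = 3.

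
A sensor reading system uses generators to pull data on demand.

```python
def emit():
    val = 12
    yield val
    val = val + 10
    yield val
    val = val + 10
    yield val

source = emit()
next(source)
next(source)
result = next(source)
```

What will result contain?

Step 1: Trace through generator execution:
  Yield 1: val starts at 12, yield 12
  Yield 2: val = 12 + 10 = 22, yield 22
  Yield 3: val = 22 + 10 = 32, yield 32
Step 2: First next() gets 12, second next() gets the second value, third next() yields 32.
Therefore result = 32.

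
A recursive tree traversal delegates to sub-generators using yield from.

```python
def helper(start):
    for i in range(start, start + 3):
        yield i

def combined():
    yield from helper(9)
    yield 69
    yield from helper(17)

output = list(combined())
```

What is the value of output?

Step 1: combined() delegates to helper(9):
  yield 9
  yield 10
  yield 11
Step 2: yield 69
Step 3: Delegates to helper(17):
  yield 17
  yield 18
  yield 19
Therefore output = [9, 10, 11, 69, 17, 18, 19].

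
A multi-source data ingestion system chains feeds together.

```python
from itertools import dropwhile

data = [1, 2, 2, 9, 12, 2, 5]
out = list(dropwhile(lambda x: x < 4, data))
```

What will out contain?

Step 1: dropwhile drops elements while < 4:
  1 < 4: dropped
  2 < 4: dropped
  2 < 4: dropped
  9: kept (dropping stopped)
Step 2: Remaining elements kept regardless of condition.
Therefore out = [9, 12, 2, 5].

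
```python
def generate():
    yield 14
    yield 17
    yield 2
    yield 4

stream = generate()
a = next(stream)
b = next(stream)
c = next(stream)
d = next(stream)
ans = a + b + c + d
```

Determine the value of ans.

Step 1: Create generator and consume all values:
  a = next(stream) = 14
  b = next(stream) = 17
  c = next(stream) = 2
  d = next(stream) = 4
Step 2: ans = 14 + 17 + 2 + 4 = 37.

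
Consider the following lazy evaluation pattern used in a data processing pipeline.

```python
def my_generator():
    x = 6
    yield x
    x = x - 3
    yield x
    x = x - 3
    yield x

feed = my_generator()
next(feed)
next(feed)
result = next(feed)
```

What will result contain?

Step 1: Trace through generator execution:
  Yield 1: x starts at 6, yield 6
  Yield 2: x = 6 - 3 = 3, yield 3
  Yield 3: x = 3 - 3 = 0, yield 0
Step 2: First next() gets 6, second next() gets the second value, third next() yields 0.
Therefore result = 0.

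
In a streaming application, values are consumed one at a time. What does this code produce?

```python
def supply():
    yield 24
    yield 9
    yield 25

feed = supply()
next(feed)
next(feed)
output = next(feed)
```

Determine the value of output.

Step 1: supply() creates a generator.
Step 2: next(feed) yields 24 (consumed and discarded).
Step 3: next(feed) yields 9 (consumed and discarded).
Step 4: next(feed) yields 25, assigned to output.
Therefore output = 25.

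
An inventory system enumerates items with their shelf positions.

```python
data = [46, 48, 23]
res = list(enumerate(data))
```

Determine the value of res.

Step 1: enumerate pairs each element with its index:
  (0, 46)
  (1, 48)
  (2, 23)
Therefore res = [(0, 46), (1, 48), (2, 23)].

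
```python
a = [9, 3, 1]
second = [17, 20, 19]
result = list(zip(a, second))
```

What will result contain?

Step 1: zip pairs elements at same index:
  Index 0: (9, 17)
  Index 1: (3, 20)
  Index 2: (1, 19)
Therefore result = [(9, 17), (3, 20), (1, 19)].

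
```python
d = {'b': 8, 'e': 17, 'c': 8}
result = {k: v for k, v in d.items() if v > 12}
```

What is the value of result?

Step 1: Filter items where value > 12:
  'b': 8 <= 12: removed
  'e': 17 > 12: kept
  'c': 8 <= 12: removed
Therefore result = {'e': 17}.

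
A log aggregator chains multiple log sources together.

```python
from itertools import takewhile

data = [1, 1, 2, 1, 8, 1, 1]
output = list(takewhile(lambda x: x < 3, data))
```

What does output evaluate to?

Step 1: takewhile stops at first element >= 3:
  1 < 3: take
  1 < 3: take
  2 < 3: take
  1 < 3: take
  8 >= 3: stop
Therefore output = [1, 1, 2, 1].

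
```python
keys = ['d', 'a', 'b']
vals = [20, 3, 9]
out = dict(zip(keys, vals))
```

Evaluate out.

Step 1: zip pairs keys with values:
  'd' -> 20
  'a' -> 3
  'b' -> 9
Therefore out = {'d': 20, 'a': 3, 'b': 9}.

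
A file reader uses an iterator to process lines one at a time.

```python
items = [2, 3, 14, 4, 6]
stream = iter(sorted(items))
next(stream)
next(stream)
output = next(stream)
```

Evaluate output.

Step 1: sorted([2, 3, 14, 4, 6]) = [2, 3, 4, 6, 14].
Step 2: Create iterator and skip 2 elements.
Step 3: next() returns 4.
Therefore output = 4.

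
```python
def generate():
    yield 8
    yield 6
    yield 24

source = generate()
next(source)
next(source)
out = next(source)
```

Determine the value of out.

Step 1: generate() creates a generator.
Step 2: next(source) yields 8 (consumed and discarded).
Step 3: next(source) yields 6 (consumed and discarded).
Step 4: next(source) yields 24, assigned to out.
Therefore out = 24.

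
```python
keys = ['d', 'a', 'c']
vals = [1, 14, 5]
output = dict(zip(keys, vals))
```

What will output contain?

Step 1: zip pairs keys with values:
  'd' -> 1
  'a' -> 14
  'c' -> 5
Therefore output = {'d': 1, 'a': 14, 'c': 5}.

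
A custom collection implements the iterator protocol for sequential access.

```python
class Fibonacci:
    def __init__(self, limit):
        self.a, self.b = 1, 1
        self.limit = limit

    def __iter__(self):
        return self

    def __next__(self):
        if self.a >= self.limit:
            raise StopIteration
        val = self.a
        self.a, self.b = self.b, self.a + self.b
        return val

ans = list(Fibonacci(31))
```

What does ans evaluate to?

Step 1: Fibonacci-like sequence (a=1, b=1) until >= 31:
  Yield 1, then a,b = 1,2
  Yield 1, then a,b = 2,3
  Yield 2, then a,b = 3,5
  Yield 3, then a,b = 5,8
  Yield 5, then a,b = 8,13
  Yield 8, then a,b = 13,21
  Yield 13, then a,b = 21,34
  Yield 21, then a,b = 34,55
Step 2: 34 >= 31, stop.
Therefore ans = [1, 1, 2, 3, 5, 8, 13, 21].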